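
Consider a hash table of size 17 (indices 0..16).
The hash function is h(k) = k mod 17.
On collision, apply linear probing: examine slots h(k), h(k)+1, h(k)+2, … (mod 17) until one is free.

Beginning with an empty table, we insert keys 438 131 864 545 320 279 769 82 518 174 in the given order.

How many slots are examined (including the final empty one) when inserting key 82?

3

438: h=13 -> slot 13
131: h=12 -> slot 12
864: h=14 -> slot 14
545: h=1 -> slot 1
320: h=14, probe 14,15 -> slot 15
279: h=7 -> slot 7
769: h=4 -> slot 4
82: h=14, probe 14,15,16 -> slot 16
518: h=8 -> slot 8
174: h=4, probe 4,5 -> slot 5
Table: [-, 545, -, -, 769, 174, -, 279, 518, -, -, -, 131, 438, 864, 320, 82]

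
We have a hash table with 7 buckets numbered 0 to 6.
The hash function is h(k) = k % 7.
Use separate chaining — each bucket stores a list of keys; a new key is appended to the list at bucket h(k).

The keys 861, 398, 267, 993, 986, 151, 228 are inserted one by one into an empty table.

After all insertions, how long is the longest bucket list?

3

Insert 861: h=0, bucket 0 empty → new chain.
Insert 398: h=6, bucket 6 empty → new chain.
Insert 267: h=1, bucket 1 empty → new chain.
Insert 993: h=6, bucket 6 nonempty → append to chain.
Insert 986: h=6, bucket 6 nonempty → append to chain.
Insert 151: h=4, bucket 4 empty → new chain.
Insert 228: h=4, bucket 4 nonempty → append to chain.
Final buckets:
0: 861
1: 267
2: _
3: _
4: 151 -> 228
5: _
6: 398 -> 993 -> 986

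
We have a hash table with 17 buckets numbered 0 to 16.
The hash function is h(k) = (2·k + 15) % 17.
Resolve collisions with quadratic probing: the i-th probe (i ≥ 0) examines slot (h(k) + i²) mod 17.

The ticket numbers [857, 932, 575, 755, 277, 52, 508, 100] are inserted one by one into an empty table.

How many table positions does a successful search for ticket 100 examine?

3

857 hashes to 12; slot 12 is free => place at 12.
932 hashes to 9; slot 9 is free => place at 9.
575 hashes to 9; 9 taken => place at 10.
755 hashes to 12; 12 taken => place at 13.
277 hashes to 8; slot 8 is free => place at 8.
52 hashes to 0; slot 0 is free => place at 0.
508 hashes to 11; slot 11 is free => place at 11.
100 hashes to 11; 11,12 taken => place at 15.
Table: [52, —, —, —, —, —, —, —, 277, 932, 575, 508, 857, 755, —, 100, —]
Lookup 100: h=11, probe 11,12,15 → found at 15.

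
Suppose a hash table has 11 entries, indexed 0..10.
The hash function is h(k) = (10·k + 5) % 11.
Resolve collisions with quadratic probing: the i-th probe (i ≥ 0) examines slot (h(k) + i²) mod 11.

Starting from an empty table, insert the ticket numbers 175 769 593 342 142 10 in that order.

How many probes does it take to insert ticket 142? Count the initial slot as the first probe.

175 hashes to 6; slot 6 is free -> place at 6.
769 hashes to 6; 6 taken -> place at 7.
593 hashes to 6; 6,7 taken -> place at 10.
342 hashes to 4; slot 4 is free -> place at 4.
142 hashes to 6; 6,7,10,4 taken -> place at 0.
10 hashes to 6; 6,7,10,4,0 taken -> place at 9.
Table: [142, -, -, -, 342, -, 175, 769, -, 10, 593]

5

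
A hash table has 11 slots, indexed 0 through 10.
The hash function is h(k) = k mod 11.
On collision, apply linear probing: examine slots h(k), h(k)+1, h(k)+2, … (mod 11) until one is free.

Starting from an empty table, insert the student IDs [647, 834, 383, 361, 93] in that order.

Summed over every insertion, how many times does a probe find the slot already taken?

647: h=9 => slot 9
834: h=9, probe 9,10 => slot 10
383: h=9, probe 9,10,0 => slot 0
361: h=9, probe 9,10,0,1 => slot 1
93: h=5 => slot 5
Table: [383, 361, ., ., ., 93, ., ., ., 647, 834]

6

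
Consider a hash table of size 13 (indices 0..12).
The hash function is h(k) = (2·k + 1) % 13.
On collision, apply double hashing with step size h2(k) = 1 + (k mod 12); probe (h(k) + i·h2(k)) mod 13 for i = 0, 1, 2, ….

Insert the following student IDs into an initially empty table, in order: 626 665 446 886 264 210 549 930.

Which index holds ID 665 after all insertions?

11

Insert 626: h=5, slot 5 empty -> index 5.
Insert 665: h=5, h2=6, slot 5 occupied -> index 11.
Insert 446: h=9, slot 9 empty -> index 9.
Insert 886: h=5, h2=11, slot 5 occupied -> index 3.
Insert 264: h=9, h2=1, slot 9 occupied -> index 10.
Insert 210: h=5, h2=7, slot 5 occupied -> index 12.
Insert 549: h=7, slot 7 empty -> index 7.
Insert 930: h=2, slot 2 empty -> index 2.
Table: [., ., 930, 886, ., 626, ., 549, ., 446, 264, 665, 210]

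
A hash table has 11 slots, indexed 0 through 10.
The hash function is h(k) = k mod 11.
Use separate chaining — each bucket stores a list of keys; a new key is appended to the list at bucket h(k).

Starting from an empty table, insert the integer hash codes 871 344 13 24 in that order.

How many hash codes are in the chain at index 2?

3

Insert 871: h=2, bucket 2 empty → new chain.
Insert 344: h=3, bucket 3 empty → new chain.
Insert 13: h=2, bucket 2 nonempty → append to chain.
Insert 24: h=2, bucket 2 nonempty → append to chain.
Final buckets:
0: _
1: _
2: 871 -> 13 -> 24
3: 344
4: _
5: _
6: _
7: _
8: _
9: _
10: _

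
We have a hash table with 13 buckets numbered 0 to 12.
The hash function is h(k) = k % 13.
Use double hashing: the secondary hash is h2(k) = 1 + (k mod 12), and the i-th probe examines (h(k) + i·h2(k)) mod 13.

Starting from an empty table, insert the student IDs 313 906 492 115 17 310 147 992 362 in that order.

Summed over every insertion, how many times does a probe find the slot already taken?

313: h=1 → slot 1
906: h=9 → slot 9
492: h=11 → slot 11
115: h=11, h2=8, probe 11,6 → slot 6
17: h=4 → slot 4
310: h=11, h2=11, probe 11,9,7 → slot 7
147: h=4, h2=4, probe 4,8 → slot 8
992: h=4, h2=9, probe 4,0 → slot 0
362: h=11, h2=3, probe 11,1,4,7,10 → slot 10
Table: [992, 313, —, —, 17, —, 115, 310, 147, 906, 362, 492, —]

9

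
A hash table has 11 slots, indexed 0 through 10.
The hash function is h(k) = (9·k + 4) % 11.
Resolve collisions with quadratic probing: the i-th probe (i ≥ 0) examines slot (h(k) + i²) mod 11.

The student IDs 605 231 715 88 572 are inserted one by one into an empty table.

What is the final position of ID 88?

Insert 605: h=4, slot 4 empty -> index 4.
Insert 231: h=4, slot 4 occupied -> index 5.
Insert 715: h=4, slots 4,5 occupied -> index 8.
Insert 88: h=4, slots 4,5,8 occupied -> index 2.
Insert 572: h=4, slots 4,5,8,2 occupied -> index 9.
Table: [-, -, 88, -, 605, 231, -, -, 715, 572, -]

2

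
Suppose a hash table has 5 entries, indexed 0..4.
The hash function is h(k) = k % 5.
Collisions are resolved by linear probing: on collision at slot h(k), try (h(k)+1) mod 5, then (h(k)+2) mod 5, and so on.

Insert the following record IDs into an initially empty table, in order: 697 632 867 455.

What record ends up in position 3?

697 hashes to 2; slot 2 is free => place at 2.
632 hashes to 2; 2 taken => place at 3.
867 hashes to 2; 2,3 taken => place at 4.
455 hashes to 0; slot 0 is free => place at 0.
Table: [455, -, 697, 632, 867]

632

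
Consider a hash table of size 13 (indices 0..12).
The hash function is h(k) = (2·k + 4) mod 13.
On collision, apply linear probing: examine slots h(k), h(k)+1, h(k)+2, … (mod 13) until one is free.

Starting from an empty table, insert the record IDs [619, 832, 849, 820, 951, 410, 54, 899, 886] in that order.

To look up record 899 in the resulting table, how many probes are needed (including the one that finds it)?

619: h=7 → slot 7
832: h=4 → slot 4
849: h=12 → slot 12
820: h=6 → slot 6
951: h=8 → slot 8
410: h=5 → slot 5
54: h=8, probe 8,9 → slot 9
899: h=8, probe 8,9,10 → slot 10
886: h=8, probe 8,9,10,11 → slot 11
Table: [-, -, -, -, 832, 410, 820, 619, 951, 54, 899, 886, 849]
Lookup 899: h=8, probe 8,9,10 → found at 10.

3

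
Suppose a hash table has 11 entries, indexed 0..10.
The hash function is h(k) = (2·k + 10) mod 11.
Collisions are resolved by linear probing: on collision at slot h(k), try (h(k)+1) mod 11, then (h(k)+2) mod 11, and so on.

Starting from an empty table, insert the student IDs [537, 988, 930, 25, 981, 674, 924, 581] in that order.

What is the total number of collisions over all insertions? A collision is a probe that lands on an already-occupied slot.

537 hashes to 6; slot 6 is free → place at 6.
988 hashes to 6; 6 taken → place at 7.
930 hashes to 0; slot 0 is free → place at 0.
25 hashes to 5; slot 5 is free → place at 5.
981 hashes to 3; slot 3 is free → place at 3.
674 hashes to 5; 5,6,7 taken → place at 8.
924 hashes to 10; slot 10 is free → place at 10.
581 hashes to 6; 6,7,8 taken → place at 9.
Table: [930, —, —, 981, —, 25, 537, 988, 674, 581, 924]

7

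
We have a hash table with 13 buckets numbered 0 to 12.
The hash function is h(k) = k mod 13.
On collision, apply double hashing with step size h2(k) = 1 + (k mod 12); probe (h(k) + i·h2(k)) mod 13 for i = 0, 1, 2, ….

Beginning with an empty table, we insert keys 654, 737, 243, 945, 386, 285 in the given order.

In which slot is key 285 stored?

654: h=4 → slot 4
737: h=9 → slot 9
243: h=9, h2=4, probe 9,0 → slot 0
945: h=9, h2=10, probe 9,6 → slot 6
386: h=9, h2=3, probe 9,12 → slot 12
285: h=12, h2=10, probe 12,9,6,3 → slot 3
Table: [243, ., ., 285, 654, ., 945, ., ., 737, ., ., 386]

3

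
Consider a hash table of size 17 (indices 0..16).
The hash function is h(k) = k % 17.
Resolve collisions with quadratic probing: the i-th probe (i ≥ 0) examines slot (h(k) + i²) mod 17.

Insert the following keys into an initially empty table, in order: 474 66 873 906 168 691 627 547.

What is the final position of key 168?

474 hashes to 15; slot 15 is free -> place at 15.
66 hashes to 15; 15 taken -> place at 16.
873 hashes to 6; slot 6 is free -> place at 6.
906 hashes to 5; slot 5 is free -> place at 5.
168 hashes to 15; 15,16 taken -> place at 2.
691 hashes to 11; slot 11 is free -> place at 11.
627 hashes to 15; 15,16,2 taken -> place at 7.
547 hashes to 3; slot 3 is free -> place at 3.
Table: [∅, ∅, 168, 547, ∅, 906, 873, 627, ∅, ∅, ∅, 691, ∅, ∅, ∅, 474, 66]

2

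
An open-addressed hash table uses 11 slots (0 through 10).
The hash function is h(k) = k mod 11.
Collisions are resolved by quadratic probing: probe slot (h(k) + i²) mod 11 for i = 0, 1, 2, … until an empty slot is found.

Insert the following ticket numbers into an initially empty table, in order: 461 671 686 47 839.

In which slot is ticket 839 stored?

7

461 hashes to 10; slot 10 is free → place at 10.
671 hashes to 0; slot 0 is free → place at 0.
686 hashes to 4; slot 4 is free → place at 4.
47 hashes to 3; slot 3 is free → place at 3.
839 hashes to 3; 3,4 taken → place at 7.
Table: [671, _, _, 47, 686, _, _, 839, _, _, 461]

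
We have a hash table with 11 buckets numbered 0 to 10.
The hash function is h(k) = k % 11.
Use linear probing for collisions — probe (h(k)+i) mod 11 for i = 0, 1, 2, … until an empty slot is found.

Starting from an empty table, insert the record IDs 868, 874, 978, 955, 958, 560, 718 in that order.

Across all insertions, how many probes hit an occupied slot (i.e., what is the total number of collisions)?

4

Insert 868: h=10, slot 10 empty → index 10.
Insert 874: h=5, slot 5 empty → index 5.
Insert 978: h=10, slot 10 occupied → index 0.
Insert 955: h=9, slot 9 empty → index 9.
Insert 958: h=1, slot 1 empty → index 1.
Insert 560: h=10, slots 10,0,1 occupied → index 2.
Insert 718: h=3, slot 3 empty → index 3.
Table: [978, 958, 560, 718, —, 874, —, —, —, 955, 868]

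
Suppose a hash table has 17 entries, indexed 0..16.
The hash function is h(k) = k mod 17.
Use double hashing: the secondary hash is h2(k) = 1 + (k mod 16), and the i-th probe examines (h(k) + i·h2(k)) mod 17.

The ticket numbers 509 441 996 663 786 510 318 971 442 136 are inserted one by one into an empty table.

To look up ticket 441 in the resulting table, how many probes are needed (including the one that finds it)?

509 hashes to 16; slot 16 is free => place at 16.
441 hashes to 16, h2=10; 16 taken => place at 9.
996 hashes to 10; slot 10 is free => place at 10.
663 hashes to 0; slot 0 is free => place at 0.
786 hashes to 4; slot 4 is free => place at 4.
510 hashes to 0, h2=15; 0 taken => place at 15.
318 hashes to 12; slot 12 is free => place at 12.
971 hashes to 2; slot 2 is free => place at 2.
442 hashes to 0, h2=11; 0 taken => place at 11.
136 hashes to 0, h2=9; 0,9 taken => place at 1.
Table: [663, 136, 971, ., 786, ., ., ., ., 441, 996, 442, 318, ., ., 510, 509]
Lookup 441: h=16, h2=10, probe 16,9 → found at 9.

2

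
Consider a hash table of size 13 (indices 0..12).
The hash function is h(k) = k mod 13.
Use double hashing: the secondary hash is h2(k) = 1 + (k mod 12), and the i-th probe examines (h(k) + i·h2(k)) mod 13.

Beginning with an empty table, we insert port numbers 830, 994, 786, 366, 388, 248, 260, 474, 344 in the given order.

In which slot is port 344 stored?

12

Insert 830: h=11, slot 11 empty -> index 11.
Insert 994: h=6, slot 6 empty -> index 6.
Insert 786: h=6, h2=7, slot 6 occupied -> index 0.
Insert 366: h=2, slot 2 empty -> index 2.
Insert 388: h=11, h2=5, slot 11 occupied -> index 3.
Insert 248: h=1, slot 1 empty -> index 1.
Insert 260: h=0, h2=9, slot 0 occupied -> index 9.
Insert 474: h=6, h2=7, slots 6,0 occupied -> index 7.
Insert 344: h=6, h2=9, slots 6,2,11,7,3 occupied -> index 12.
Table: [786, 248, 366, 388, ., ., 994, 474, ., 260, ., 830, 344]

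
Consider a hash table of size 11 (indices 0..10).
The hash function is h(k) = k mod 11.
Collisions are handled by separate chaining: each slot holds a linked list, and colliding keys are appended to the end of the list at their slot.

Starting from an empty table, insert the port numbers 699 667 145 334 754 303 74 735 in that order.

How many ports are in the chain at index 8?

699 → bucket 6
667 → bucket 7
145 → bucket 2
334 → bucket 4
754 → bucket 6 (collision)
303 → bucket 6 (collision)
74 → bucket 8
735 → bucket 9
Final buckets:
0: _
1: _
2: 145
3: _
4: 334
5: _
6: 699 -> 754 -> 303
7: 667
8: 74
9: 735
10: _

1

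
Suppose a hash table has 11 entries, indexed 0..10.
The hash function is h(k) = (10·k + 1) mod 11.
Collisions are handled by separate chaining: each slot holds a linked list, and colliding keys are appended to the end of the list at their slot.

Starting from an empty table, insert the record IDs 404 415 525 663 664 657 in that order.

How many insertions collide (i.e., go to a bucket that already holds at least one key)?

404 → bucket 4
415 → bucket 4 (collision)
525 → bucket 4 (collision)
663 → bucket 9
664 → bucket 8
657 → bucket 4 (collision)
Final buckets:
0: -
1: -
2: -
3: -
4: 404 -> 415 -> 525 -> 657
5: -
6: -
7: -
8: 664
9: 663
10: -

3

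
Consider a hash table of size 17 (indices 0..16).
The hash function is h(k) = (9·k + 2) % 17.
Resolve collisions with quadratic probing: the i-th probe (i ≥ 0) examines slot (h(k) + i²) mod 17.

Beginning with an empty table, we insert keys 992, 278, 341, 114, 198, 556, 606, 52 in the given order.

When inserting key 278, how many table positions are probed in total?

992: h=5 => slot 5
278: h=5, probe 5,6 => slot 6
341: h=11 => slot 11
114: h=8 => slot 8
198: h=16 => slot 16
556: h=8, probe 8,9 => slot 9
606: h=16, probe 16,0 => slot 0
52: h=11, probe 11,12 => slot 12
Table: [606, _, _, _, _, 992, 278, _, 114, 556, _, 341, 52, _, _, _, 198]

2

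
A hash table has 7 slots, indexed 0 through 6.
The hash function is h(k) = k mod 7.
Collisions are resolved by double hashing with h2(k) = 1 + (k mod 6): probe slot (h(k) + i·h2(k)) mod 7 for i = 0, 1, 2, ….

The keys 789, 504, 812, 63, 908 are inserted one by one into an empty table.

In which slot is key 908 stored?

Insert 789: h=5, slot 5 empty → index 5.
Insert 504: h=0, slot 0 empty → index 0.
Insert 812: h=0, h2=3, slot 0 occupied → index 3.
Insert 63: h=0, h2=4, slot 0 occupied → index 4.
Insert 908: h=5, h2=3, slot 5 occupied → index 1.
Table: [504, 908, ∅, 812, 63, 789, ∅]

1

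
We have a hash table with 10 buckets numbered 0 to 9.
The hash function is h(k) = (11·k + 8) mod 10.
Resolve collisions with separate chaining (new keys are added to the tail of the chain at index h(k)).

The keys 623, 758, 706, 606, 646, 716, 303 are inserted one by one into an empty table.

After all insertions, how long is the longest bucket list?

4

Insert 623: h=1, bucket 1 empty -> new chain.
Insert 758: h=6, bucket 6 empty -> new chain.
Insert 706: h=4, bucket 4 empty -> new chain.
Insert 606: h=4, bucket 4 nonempty -> append to chain.
Insert 646: h=4, bucket 4 nonempty -> append to chain.
Insert 716: h=4, bucket 4 nonempty -> append to chain.
Insert 303: h=1, bucket 1 nonempty -> append to chain.
Final buckets:
0: ∅
1: 623 -> 303
2: ∅
3: ∅
4: 706 -> 606 -> 646 -> 716
5: ∅
6: 758
7: ∅
8: ∅
9: ∅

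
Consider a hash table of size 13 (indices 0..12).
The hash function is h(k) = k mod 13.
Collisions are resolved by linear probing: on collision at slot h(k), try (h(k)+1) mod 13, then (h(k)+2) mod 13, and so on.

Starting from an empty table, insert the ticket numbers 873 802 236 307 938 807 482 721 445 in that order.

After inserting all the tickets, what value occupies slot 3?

236

Insert 873: h=2, slot 2 empty => index 2.
Insert 802: h=9, slot 9 empty => index 9.
Insert 236: h=2, slot 2 occupied => index 3.
Insert 307: h=8, slot 8 empty => index 8.
Insert 938: h=2, slots 2,3 occupied => index 4.
Insert 807: h=1, slot 1 empty => index 1.
Insert 482: h=1, slots 1,2,3,4 occupied => index 5.
Insert 721: h=6, slot 6 empty => index 6.
Insert 445: h=3, slots 3,4,5,6 occupied => index 7.
Table: [., 807, 873, 236, 938, 482, 721, 445, 307, 802, ., ., .]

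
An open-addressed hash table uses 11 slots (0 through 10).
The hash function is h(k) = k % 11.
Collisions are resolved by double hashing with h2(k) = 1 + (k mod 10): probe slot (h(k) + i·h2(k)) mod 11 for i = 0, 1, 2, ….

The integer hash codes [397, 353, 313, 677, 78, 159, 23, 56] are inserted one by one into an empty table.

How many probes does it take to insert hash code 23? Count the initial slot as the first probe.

4

397 hashes to 1; slot 1 is free → place at 1.
353 hashes to 1, h2=4; 1 taken → place at 5.
313 hashes to 5, h2=4; 5 taken → place at 9.
677 hashes to 6; slot 6 is free → place at 6.
78 hashes to 1, h2=9; 1 taken → place at 10.
159 hashes to 5, h2=10; 5 taken → place at 4.
23 hashes to 1, h2=4; 1,5,9 taken → place at 2.
56 hashes to 1, h2=7; 1 taken → place at 8.
Table: [—, 397, 23, —, 159, 353, 677, —, 56, 313, 78]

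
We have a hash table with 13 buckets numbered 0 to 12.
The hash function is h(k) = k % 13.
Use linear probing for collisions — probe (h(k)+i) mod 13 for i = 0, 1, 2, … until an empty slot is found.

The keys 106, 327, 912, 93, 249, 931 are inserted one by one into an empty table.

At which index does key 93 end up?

5

106 hashes to 2; slot 2 is free => place at 2.
327 hashes to 2; 2 taken => place at 3.
912 hashes to 2; 2,3 taken => place at 4.
93 hashes to 2; 2,3,4 taken => place at 5.
249 hashes to 2; 2,3,4,5 taken => place at 6.
931 hashes to 8; slot 8 is free => place at 8.
Table: [_, _, 106, 327, 912, 93, 249, _, 931, _, _, _, _]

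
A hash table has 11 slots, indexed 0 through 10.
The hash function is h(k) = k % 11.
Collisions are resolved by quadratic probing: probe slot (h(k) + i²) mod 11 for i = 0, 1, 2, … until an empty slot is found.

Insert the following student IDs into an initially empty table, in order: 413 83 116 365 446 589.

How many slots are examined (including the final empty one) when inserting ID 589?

413 hashes to 6; slot 6 is free -> place at 6.
83 hashes to 6; 6 taken -> place at 7.
116 hashes to 6; 6,7 taken -> place at 10.
365 hashes to 2; slot 2 is free -> place at 2.
446 hashes to 6; 6,7,10 taken -> place at 4.
589 hashes to 6; 6,7,10,4 taken -> place at 0.
Table: [589, —, 365, —, 446, —, 413, 83, —, —, 116]

5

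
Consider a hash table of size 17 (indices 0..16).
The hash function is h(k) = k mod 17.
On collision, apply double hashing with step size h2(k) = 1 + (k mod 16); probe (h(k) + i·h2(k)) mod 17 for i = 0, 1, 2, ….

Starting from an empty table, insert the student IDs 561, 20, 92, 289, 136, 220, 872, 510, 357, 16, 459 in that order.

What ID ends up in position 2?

289

561 hashes to 0; slot 0 is free => place at 0.
20 hashes to 3; slot 3 is free => place at 3.
92 hashes to 7; slot 7 is free => place at 7.
289 hashes to 0, h2=2; 0 taken => place at 2.
136 hashes to 0, h2=9; 0 taken => place at 9.
220 hashes to 16; slot 16 is free => place at 16.
872 hashes to 5; slot 5 is free => place at 5.
510 hashes to 0, h2=15; 0 taken => place at 15.
357 hashes to 0, h2=6; 0 taken => place at 6.
16 hashes to 16, h2=1; 16,0 taken => place at 1.
459 hashes to 0, h2=12; 0 taken => place at 12.
Table: [561, 16, 289, 20, -, 872, 357, 92, -, 136, -, -, 459, -, -, 510, 220]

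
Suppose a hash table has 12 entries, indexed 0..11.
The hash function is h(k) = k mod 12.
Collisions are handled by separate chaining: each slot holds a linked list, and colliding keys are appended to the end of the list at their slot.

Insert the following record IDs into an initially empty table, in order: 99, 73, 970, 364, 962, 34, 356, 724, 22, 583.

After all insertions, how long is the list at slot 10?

3

99 → bucket 3
73 → bucket 1
970 → bucket 10
364 → bucket 4
962 → bucket 2
34 → bucket 10 (collision)
356 → bucket 8
724 → bucket 4 (collision)
22 → bucket 10 (collision)
583 → bucket 7
Final buckets:
0: —
1: 73
2: 962
3: 99
4: 364 -> 724
5: —
6: —
7: 583
8: 356
9: —
10: 970 -> 34 -> 22
11: —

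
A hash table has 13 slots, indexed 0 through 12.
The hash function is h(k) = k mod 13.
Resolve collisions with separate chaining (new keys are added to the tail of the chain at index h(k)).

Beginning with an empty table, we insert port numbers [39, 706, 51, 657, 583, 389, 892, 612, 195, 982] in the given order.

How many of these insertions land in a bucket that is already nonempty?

39 → bucket 0
706 → bucket 4
51 → bucket 12
657 → bucket 7
583 → bucket 11
389 → bucket 12 (collision)
892 → bucket 8
612 → bucket 1
195 → bucket 0 (collision)
982 → bucket 7 (collision)
Final buckets:
0: 39 -> 195
1: 612
2: —
3: —
4: 706
5: —
6: —
7: 657 -> 982
8: 892
9: —
10: —
11: 583
12: 51 -> 389

3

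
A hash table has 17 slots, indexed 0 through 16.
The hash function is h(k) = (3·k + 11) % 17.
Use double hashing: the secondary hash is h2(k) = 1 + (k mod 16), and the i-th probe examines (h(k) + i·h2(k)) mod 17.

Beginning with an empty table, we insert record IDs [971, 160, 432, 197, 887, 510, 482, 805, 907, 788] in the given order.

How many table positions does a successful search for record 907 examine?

971 hashes to 0; slot 0 is free => place at 0.
160 hashes to 15; slot 15 is free => place at 15.
432 hashes to 15, h2=1; 15 taken => place at 16.
197 hashes to 7; slot 7 is free => place at 7.
887 hashes to 3; slot 3 is free => place at 3.
510 hashes to 11; slot 11 is free => place at 11.
482 hashes to 12; slot 12 is free => place at 12.
805 hashes to 12, h2=6; 12 taken => place at 1.
907 hashes to 12, h2=12; 12,7 taken => place at 2.
788 hashes to 12, h2=5; 12,0 taken => place at 5.
Table: [971, 805, 907, 887, _, 788, _, 197, _, _, _, 510, 482, _, _, 160, 432]
Lookup 907: h=12, h2=12, probe 12,7,2 → found at 2.

3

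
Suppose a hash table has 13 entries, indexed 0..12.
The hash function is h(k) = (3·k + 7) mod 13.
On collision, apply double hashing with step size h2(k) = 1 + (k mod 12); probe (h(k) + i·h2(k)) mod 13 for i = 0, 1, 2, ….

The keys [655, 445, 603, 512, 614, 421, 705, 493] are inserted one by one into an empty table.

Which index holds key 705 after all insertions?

655 hashes to 9; slot 9 is free -> place at 9.
445 hashes to 3; slot 3 is free -> place at 3.
603 hashes to 9, h2=4; 9 taken -> place at 0.
512 hashes to 9, h2=9; 9 taken -> place at 5.
614 hashes to 3, h2=3; 3 taken -> place at 6.
421 hashes to 9, h2=2; 9 taken -> place at 11.
705 hashes to 3, h2=10; 3,0 taken -> place at 10.
493 hashes to 4; slot 4 is free -> place at 4.
Table: [603, -, -, 445, 493, 512, 614, -, -, 655, 705, 421, -]

10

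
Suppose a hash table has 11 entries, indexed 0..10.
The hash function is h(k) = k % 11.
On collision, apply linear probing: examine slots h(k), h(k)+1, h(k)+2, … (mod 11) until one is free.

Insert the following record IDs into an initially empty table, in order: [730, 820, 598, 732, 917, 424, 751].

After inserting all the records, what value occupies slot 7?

732

730 hashes to 4; slot 4 is free => place at 4.
820 hashes to 6; slot 6 is free => place at 6.
598 hashes to 4; 4 taken => place at 5.
732 hashes to 6; 6 taken => place at 7.
917 hashes to 4; 4,5,6,7 taken => place at 8.
424 hashes to 6; 6,7,8 taken => place at 9.
751 hashes to 3; slot 3 is free => place at 3.
Table: [—, —, —, 751, 730, 598, 820, 732, 917, 424, —]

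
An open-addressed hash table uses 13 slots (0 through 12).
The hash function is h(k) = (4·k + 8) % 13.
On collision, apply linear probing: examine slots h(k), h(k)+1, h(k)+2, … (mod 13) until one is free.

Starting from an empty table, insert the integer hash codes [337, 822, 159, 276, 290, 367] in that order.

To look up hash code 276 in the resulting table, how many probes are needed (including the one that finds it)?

3

Insert 337: h=4, slot 4 empty → index 4.
Insert 822: h=7, slot 7 empty → index 7.
Insert 159: h=7, slot 7 occupied → index 8.
Insert 276: h=7, slots 7,8 occupied → index 9.
Insert 290: h=11, slot 11 empty → index 11.
Insert 367: h=7, slots 7,8,9 occupied → index 10.
Table: [-, -, -, -, 337, -, -, 822, 159, 276, 367, 290, -]
Lookup 276: h=7, probe 7,8,9 → found at 9.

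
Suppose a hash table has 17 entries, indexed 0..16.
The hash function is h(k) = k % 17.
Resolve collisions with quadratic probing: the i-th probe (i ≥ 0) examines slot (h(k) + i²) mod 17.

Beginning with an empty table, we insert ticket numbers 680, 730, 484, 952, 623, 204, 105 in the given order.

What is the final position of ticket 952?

680 hashes to 0; slot 0 is free -> place at 0.
730 hashes to 16; slot 16 is free -> place at 16.
484 hashes to 8; slot 8 is free -> place at 8.
952 hashes to 0; 0 taken -> place at 1.
623 hashes to 11; slot 11 is free -> place at 11.
204 hashes to 0; 0,1 taken -> place at 4.
105 hashes to 3; slot 3 is free -> place at 3.
Table: [680, 952, _, 105, 204, _, _, _, 484, _, _, 623, _, _, _, _, 730]

1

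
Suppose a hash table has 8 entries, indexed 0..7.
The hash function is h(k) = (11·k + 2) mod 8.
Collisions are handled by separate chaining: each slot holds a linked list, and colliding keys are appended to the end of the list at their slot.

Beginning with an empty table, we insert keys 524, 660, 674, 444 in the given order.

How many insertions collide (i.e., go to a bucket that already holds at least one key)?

2

Insert 524: h=6, bucket 6 empty → new chain.
Insert 660: h=6, bucket 6 nonempty → append to chain.
Insert 674: h=0, bucket 0 empty → new chain.
Insert 444: h=6, bucket 6 nonempty → append to chain.
Final buckets:
0: 674
1: _
2: _
3: _
4: _
5: _
6: 524 -> 660 -> 444
7: _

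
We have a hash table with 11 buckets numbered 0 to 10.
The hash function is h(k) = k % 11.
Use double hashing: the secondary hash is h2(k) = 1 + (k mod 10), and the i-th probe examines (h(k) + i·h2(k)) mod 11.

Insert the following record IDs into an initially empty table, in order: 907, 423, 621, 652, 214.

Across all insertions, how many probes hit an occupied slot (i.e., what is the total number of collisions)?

Insert 907: h=5, slot 5 empty => index 5.
Insert 423: h=5, h2=4, slot 5 occupied => index 9.
Insert 621: h=5, h2=2, slot 5 occupied => index 7.
Insert 652: h=3, slot 3 empty => index 3.
Insert 214: h=5, h2=5, slot 5 occupied => index 10.
Table: [∅, ∅, ∅, 652, ∅, 907, ∅, 621, ∅, 423, 214]

3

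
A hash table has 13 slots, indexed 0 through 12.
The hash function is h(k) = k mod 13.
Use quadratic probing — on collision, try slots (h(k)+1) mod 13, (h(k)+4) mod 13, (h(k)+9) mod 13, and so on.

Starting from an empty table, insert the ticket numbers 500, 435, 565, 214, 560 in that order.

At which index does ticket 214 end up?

500 hashes to 6; slot 6 is free -> place at 6.
435 hashes to 6; 6 taken -> place at 7.
565 hashes to 6; 6,7 taken -> place at 10.
214 hashes to 6; 6,7,10 taken -> place at 2.
560 hashes to 1; slot 1 is free -> place at 1.
Table: [-, 560, 214, -, -, -, 500, 435, -, -, 565, -, -]

2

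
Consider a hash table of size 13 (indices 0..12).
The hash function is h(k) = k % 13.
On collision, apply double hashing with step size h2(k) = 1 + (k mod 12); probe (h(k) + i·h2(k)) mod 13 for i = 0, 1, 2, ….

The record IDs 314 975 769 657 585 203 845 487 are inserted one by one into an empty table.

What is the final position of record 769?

314: h=2 → slot 2
975: h=0 → slot 0
769: h=2, h2=2, probe 2,4 → slot 4
657: h=7 → slot 7
585: h=0, h2=10, probe 0,10 → slot 10
203: h=8 → slot 8
845: h=0, h2=6, probe 0,6 → slot 6
487: h=6, h2=8, probe 6,1 → slot 1
Table: [975, 487, 314, ∅, 769, ∅, 845, 657, 203, ∅, 585, ∅, ∅]

4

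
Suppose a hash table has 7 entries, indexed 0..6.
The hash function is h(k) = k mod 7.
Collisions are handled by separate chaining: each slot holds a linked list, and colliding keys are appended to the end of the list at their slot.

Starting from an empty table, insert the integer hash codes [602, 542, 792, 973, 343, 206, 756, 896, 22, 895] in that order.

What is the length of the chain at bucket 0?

5

602 -> bucket 0
542 -> bucket 3
792 -> bucket 1
973 -> bucket 0 (collision)
343 -> bucket 0 (collision)
206 -> bucket 3 (collision)
756 -> bucket 0 (collision)
896 -> bucket 0 (collision)
22 -> bucket 1 (collision)
895 -> bucket 6
Final buckets:
0: 602 -> 973 -> 343 -> 756 -> 896
1: 792 -> 22
2: —
3: 542 -> 206
4: —
5: —
6: 895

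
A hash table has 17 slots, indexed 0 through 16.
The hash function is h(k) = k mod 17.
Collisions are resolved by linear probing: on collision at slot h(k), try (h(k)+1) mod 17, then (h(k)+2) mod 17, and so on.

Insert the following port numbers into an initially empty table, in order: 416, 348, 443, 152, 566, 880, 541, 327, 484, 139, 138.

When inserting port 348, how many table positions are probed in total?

416 hashes to 8; slot 8 is free => place at 8.
348 hashes to 8; 8 taken => place at 9.
443 hashes to 1; slot 1 is free => place at 1.
152 hashes to 16; slot 16 is free => place at 16.
566 hashes to 5; slot 5 is free => place at 5.
880 hashes to 13; slot 13 is free => place at 13.
541 hashes to 14; slot 14 is free => place at 14.
327 hashes to 4; slot 4 is free => place at 4.
484 hashes to 8; 8,9 taken => place at 10.
139 hashes to 3; slot 3 is free => place at 3.
138 hashes to 2; slot 2 is free => place at 2.
Table: [-, 443, 138, 139, 327, 566, -, -, 416, 348, 484, -, -, 880, 541, -, 152]

2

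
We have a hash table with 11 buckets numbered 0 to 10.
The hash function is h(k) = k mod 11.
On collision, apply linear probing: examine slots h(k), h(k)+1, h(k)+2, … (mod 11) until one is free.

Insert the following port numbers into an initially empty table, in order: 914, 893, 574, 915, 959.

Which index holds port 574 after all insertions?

Insert 914: h=1, slot 1 empty => index 1.
Insert 893: h=2, slot 2 empty => index 2.
Insert 574: h=2, slot 2 occupied => index 3.
Insert 915: h=2, slots 2,3 occupied => index 4.
Insert 959: h=2, slots 2,3,4 occupied => index 5.
Table: [_, 914, 893, 574, 915, 959, _, _, _, _, _]

3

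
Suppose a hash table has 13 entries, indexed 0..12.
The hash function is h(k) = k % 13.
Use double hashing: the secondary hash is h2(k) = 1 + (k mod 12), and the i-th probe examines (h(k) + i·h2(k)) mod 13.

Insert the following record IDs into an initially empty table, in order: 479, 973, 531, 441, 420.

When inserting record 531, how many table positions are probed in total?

479 hashes to 11; slot 11 is free -> place at 11.
973 hashes to 11, h2=2; 11 taken -> place at 0.
531 hashes to 11, h2=4; 11 taken -> place at 2.
441 hashes to 12; slot 12 is free -> place at 12.
420 hashes to 4; slot 4 is free -> place at 4.
Table: [973, _, 531, _, 420, _, _, _, _, _, _, 479, 441]

2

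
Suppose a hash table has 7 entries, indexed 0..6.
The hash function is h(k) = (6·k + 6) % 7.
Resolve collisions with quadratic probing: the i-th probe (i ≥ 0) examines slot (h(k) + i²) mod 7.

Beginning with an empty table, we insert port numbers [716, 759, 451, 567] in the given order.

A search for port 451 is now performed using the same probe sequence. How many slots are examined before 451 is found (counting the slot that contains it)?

3

Insert 716: h=4, slot 4 empty → index 4.
Insert 759: h=3, slot 3 empty → index 3.
Insert 451: h=3, slots 3,4 occupied → index 0.
Insert 567: h=6, slot 6 empty → index 6.
Table: [451, _, _, 759, 716, _, 567]
Lookup 451: h=3, probe 3,4,0 → found at 0.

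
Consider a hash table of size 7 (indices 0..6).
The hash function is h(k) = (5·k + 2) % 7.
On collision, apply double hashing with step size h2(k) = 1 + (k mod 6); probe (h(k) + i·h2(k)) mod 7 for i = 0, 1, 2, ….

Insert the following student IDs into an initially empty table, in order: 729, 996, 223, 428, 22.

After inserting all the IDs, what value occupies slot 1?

Insert 729: h=0, slot 0 empty -> index 0.
Insert 996: h=5, slot 5 empty -> index 5.
Insert 223: h=4, slot 4 empty -> index 4.
Insert 428: h=0, h2=3, slot 0 occupied -> index 3.
Insert 22: h=0, h2=5, slots 0,5,3 occupied -> index 1.
Table: [729, 22, _, 428, 223, 996, _]

22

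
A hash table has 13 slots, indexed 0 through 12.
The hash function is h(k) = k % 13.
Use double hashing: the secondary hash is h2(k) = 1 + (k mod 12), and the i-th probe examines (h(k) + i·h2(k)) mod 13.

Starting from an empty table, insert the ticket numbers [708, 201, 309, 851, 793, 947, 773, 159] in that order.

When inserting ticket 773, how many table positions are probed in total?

2

Insert 708: h=6, slot 6 empty → index 6.
Insert 201: h=6, h2=10, slot 6 occupied → index 3.
Insert 309: h=10, slot 10 empty → index 10.
Insert 851: h=6, h2=12, slot 6 occupied → index 5.
Insert 793: h=0, slot 0 empty → index 0.
Insert 947: h=11, slot 11 empty → index 11.
Insert 773: h=6, h2=6, slot 6 occupied → index 12.
Insert 159: h=3, h2=4, slot 3 occupied → index 7.
Table: [793, ., ., 201, ., 851, 708, 159, ., ., 309, 947, 773]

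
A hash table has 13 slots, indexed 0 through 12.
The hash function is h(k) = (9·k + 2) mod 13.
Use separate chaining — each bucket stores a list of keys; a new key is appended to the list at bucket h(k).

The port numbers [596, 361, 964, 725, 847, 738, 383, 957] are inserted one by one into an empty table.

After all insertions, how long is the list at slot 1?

Insert 596: h=10, bucket 10 empty → new chain.
Insert 361: h=1, bucket 1 empty → new chain.
Insert 964: h=7, bucket 7 empty → new chain.
Insert 725: h=1, bucket 1 nonempty → append to chain.
Insert 847: h=7, bucket 7 nonempty → append to chain.
Insert 738: h=1, bucket 1 nonempty → append to chain.
Insert 383: h=4, bucket 4 empty → new chain.
Insert 957: h=9, bucket 9 empty → new chain.
Final buckets:
0: —
1: 361 -> 725 -> 738
2: —
3: —
4: 383
5: —
6: —
7: 964 -> 847
8: —
9: 957
10: 596
11: —
12: —

3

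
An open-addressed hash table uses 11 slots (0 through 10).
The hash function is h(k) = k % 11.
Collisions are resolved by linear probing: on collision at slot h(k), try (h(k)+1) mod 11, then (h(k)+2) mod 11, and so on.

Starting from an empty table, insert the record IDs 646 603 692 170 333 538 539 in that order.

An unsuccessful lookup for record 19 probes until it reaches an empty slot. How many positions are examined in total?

6

646 hashes to 8; slot 8 is free -> place at 8.
603 hashes to 9; slot 9 is free -> place at 9.
692 hashes to 10; slot 10 is free -> place at 10.
170 hashes to 5; slot 5 is free -> place at 5.
333 hashes to 3; slot 3 is free -> place at 3.
538 hashes to 10; 10 taken -> place at 0.
539 hashes to 0; 0 taken -> place at 1.
Table: [538, 539, ., 333, ., 170, ., ., 646, 603, 692]
Lookup 19: h=8, probe 8,9,10,0,1,2 → slot 2 empty, not found.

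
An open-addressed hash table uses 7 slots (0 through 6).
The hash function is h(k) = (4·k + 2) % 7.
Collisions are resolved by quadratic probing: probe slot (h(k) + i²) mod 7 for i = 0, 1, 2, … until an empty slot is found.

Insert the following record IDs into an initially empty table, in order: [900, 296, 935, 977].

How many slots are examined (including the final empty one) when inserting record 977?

3

Insert 900: h=4, slot 4 empty -> index 4.
Insert 296: h=3, slot 3 empty -> index 3.
Insert 935: h=4, slot 4 occupied -> index 5.
Insert 977: h=4, slots 4,5 occupied -> index 1.
Table: [∅, 977, ∅, 296, 900, 935, ∅]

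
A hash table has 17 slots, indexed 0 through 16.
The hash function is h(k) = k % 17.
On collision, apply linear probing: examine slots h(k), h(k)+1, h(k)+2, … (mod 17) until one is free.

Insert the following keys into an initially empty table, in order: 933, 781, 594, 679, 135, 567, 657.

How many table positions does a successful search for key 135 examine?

933 hashes to 15; slot 15 is free => place at 15.
781 hashes to 16; slot 16 is free => place at 16.
594 hashes to 16; 16 taken => place at 0.
679 hashes to 16; 16,0 taken => place at 1.
135 hashes to 16; 16,0,1 taken => place at 2.
567 hashes to 6; slot 6 is free => place at 6.
657 hashes to 11; slot 11 is free => place at 11.
Table: [594, 679, 135, -, -, -, 567, -, -, -, -, 657, -, -, -, 933, 781]
Lookup 135: h=16, probe 16,0,1,2 → found at 2.

4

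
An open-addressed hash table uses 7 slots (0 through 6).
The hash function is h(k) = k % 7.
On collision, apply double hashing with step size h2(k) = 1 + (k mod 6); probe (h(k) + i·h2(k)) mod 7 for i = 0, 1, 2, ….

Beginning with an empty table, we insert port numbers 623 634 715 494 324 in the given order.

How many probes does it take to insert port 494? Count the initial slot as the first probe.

3

623: h=0 → slot 0
634: h=4 → slot 4
715: h=1 → slot 1
494: h=4, h2=3, probe 4,0,3 → slot 3
324: h=2 → slot 2
Table: [623, 715, 324, 494, 634, -, -]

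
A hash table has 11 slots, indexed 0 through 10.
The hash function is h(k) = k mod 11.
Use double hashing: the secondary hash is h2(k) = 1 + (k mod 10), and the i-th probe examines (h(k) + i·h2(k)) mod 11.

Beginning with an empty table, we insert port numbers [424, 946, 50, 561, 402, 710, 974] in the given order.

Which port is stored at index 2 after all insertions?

424 hashes to 6; slot 6 is free -> place at 6.
946 hashes to 0; slot 0 is free -> place at 0.
50 hashes to 6, h2=1; 6 taken -> place at 7.
561 hashes to 0, h2=2; 0 taken -> place at 2.
402 hashes to 6, h2=3; 6 taken -> place at 9.
710 hashes to 6, h2=1; 6,7 taken -> place at 8.
974 hashes to 6, h2=5; 6,0 taken -> place at 5.
Table: [946, ., 561, ., ., 974, 424, 50, 710, 402, .]

561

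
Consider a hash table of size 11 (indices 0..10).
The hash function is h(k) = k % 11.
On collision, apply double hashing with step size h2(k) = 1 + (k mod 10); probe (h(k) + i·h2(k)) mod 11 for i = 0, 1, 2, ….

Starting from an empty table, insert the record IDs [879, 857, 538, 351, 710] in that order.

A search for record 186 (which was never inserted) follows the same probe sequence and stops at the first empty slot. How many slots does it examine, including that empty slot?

3

879 hashes to 10; slot 10 is free → place at 10.
857 hashes to 10, h2=8; 10 taken → place at 7.
538 hashes to 10, h2=9; 10 taken → place at 8.
351 hashes to 10, h2=2; 10 taken → place at 1.
710 hashes to 6; slot 6 is free → place at 6.
Table: [., 351, ., ., ., ., 710, 857, 538, ., 879]
Lookup 186: h=10, h2=7, probe 10,6,2 → slot 2 empty, not found.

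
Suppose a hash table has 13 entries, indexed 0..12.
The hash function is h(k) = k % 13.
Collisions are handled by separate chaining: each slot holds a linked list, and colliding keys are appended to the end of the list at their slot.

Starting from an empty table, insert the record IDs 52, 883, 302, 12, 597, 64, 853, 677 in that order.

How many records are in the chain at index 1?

52 -> bucket 0
883 -> bucket 12
302 -> bucket 3
12 -> bucket 12 (collision)
597 -> bucket 12 (collision)
64 -> bucket 12 (collision)
853 -> bucket 8
677 -> bucket 1
Final buckets:
0: 52
1: 677
2: —
3: 302
4: —
5: —
6: —
7: —
8: 853
9: —
10: —
11: —
12: 883 -> 12 -> 597 -> 64

1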